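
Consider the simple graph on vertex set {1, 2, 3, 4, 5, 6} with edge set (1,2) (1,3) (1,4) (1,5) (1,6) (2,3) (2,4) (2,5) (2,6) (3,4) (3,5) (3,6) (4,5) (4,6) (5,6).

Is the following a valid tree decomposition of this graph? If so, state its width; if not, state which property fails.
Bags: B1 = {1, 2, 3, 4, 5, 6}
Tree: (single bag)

Yes; width 5.

Vertex coverage: the bags together contain {1, 2, 3, 4, 5, 6}, the full vertex set. Edge coverage: each edge of G has both endpoints in at least one bag. Running intersection: for every vertex, the bags containing it form a connected subtree. All three properties hold, so this is a valid tree decomposition of width max|bag| − 1 = 5, and hence tw(G) ≤ 5.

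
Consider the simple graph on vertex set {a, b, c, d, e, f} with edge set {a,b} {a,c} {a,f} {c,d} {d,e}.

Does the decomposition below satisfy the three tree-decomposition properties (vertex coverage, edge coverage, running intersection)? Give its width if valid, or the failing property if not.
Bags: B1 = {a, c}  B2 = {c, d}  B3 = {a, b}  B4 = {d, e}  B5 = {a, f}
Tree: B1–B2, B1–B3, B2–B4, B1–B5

Yes; width 1.

Checking the three conditions: (i) the bags cover all of {a, b, c, d, e, f}; (ii) for each edge, some bag contains both endpoints; (iii) the bags containing any fixed vertex form a subtree. All hold, so the decomposition is valid with width 2 − 1 = 1.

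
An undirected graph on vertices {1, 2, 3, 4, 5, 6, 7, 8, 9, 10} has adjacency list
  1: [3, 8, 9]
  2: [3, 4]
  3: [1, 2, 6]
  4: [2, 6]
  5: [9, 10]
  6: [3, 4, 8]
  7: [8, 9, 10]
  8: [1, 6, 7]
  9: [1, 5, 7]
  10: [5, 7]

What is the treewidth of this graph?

2

A width-2 tree decomposition is:
Bags: B1 = {2, 4, 6}  B2 = {2, 3, 6}  B3 = {3, 6, 8}  B4 = {1, 3, 8}  B5 = {1, 7, 8}  B6 = {1, 7, 9}  B7 = {7, 9, 10}  B8 = {5, 9, 10}
Tree: B1–B2, B2–B3, B3–B4, B4–B5, B5–B6, B6–B7, B7–B8
Each bag holds 3 vertices, so the decomposition has width 2, which upper-bounds the treewidth. For the lower bound, G contains the cycle 4–2–3–6–4, so G is not a forest; only forests have treewidth ≤ 1, hence tw(G) ≥ 2. Hence tw(G) = 2 exactly.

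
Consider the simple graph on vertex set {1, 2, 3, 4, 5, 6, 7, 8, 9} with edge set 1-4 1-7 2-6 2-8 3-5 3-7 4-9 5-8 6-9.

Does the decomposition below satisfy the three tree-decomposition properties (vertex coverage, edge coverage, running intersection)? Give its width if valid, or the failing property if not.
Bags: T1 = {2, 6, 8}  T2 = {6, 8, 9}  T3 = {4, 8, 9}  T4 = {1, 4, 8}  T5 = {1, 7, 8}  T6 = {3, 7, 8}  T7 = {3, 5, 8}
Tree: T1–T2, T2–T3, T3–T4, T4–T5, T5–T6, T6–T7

Checking the three conditions: (i) the bags cover all of {1, 2, 3, 4, 5, 6, 7, 8, 9}; (ii) for each edge, some bag contains both endpoints; (iii) the bags containing any fixed vertex form a subtree. All hold, so the decomposition is valid with width 3 − 1 = 2.

Yes; width 2.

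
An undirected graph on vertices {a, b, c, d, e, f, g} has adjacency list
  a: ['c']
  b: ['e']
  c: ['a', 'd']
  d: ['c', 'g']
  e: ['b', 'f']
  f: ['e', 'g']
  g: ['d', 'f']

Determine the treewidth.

A width-1 tree decomposition is:
Bags: B1 = {b, e}  B2 = {e, f}  B3 = {f, g}  B4 = {d, g}  B5 = {c, d}  B6 = {a, c}
Tree: B1–B2, B2–B3, B3–B4, B4–B5, B5–B6
The largest bag has 2 vertices, giving width 1; this decomposition certifies tw(G) ≤ 1. G has an edge, so its treewidth is at least 1. Therefore the treewidth is 1.

1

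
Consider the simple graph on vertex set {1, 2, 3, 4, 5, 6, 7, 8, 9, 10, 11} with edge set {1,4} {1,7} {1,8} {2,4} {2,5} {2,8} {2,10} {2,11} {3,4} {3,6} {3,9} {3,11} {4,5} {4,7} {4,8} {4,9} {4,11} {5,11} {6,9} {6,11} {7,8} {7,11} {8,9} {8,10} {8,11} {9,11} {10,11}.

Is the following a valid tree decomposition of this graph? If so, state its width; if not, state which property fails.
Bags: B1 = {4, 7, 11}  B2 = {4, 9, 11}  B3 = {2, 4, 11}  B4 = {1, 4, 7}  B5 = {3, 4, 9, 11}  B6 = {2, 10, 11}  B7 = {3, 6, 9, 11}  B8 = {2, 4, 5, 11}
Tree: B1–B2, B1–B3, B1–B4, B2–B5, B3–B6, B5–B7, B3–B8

No — vertex 8 appears in no bag.

A tree decomposition must satisfy three properties: every vertex lies in some bag; for every edge, both endpoints lie together in some bag; and for every vertex, the bags containing it form a connected subtree. Here vertex 8 appears in no bag, so the decomposition is invalid.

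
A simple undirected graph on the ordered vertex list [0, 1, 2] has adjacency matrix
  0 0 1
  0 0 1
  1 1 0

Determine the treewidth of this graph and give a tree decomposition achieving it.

Every bag has size at most 2, so the width is 2 − 1 = 1 and tw(G) ≤ 1. Since G has at least one edge (e.g. 1–2), it is not an edgeless graph, so tw(G) ≥ 1. Combining the bounds, tw(G) = 1.

Treewidth 1.
One such decomposition:
Bags: B1 = {1, 2}  B2 = {0, 2}
Tree: B1–B2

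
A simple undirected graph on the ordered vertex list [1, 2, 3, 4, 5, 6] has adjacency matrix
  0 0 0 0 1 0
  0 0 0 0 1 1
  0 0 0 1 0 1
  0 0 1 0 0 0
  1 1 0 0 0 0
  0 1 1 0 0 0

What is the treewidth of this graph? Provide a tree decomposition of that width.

Every bag has size at most 2, so the width is 2 − 1 = 1 and tw(G) ≤ 1. G has an edge, so its treewidth is at least 1. The upper and lower bounds meet at 1, so that is the treewidth.

Treewidth 1.
One such decomposition:
Bags: B1 = {1, 5}  B2 = {2, 5}  B3 = {2, 6}  B4 = {3, 6}  B5 = {3, 4}
Tree: B1–B2, B2–B3, B3–B4, B4–B5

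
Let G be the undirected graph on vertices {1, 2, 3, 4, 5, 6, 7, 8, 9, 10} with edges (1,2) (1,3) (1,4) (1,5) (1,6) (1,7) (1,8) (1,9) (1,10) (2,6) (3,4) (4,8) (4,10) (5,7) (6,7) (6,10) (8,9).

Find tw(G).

2

A width-2 tree decomposition is:
Bags: B1 = {1, 4, 10}  B2 = {1, 4, 8}  B3 = {1, 6, 10}  B4 = {1, 3, 4}  B5 = {1, 6, 7}  B6 = {1, 8, 9}  B7 = {1, 2, 6}  B8 = {1, 5, 7}
Tree: B1–B2, B1–B3, B2–B4, B3–B5, B2–B6, B3–B7, B5–B8
Every bag has size at most 3, so the width is 3 − 1 = 2 and tw(G) ≤ 2. For the lower bound, the 3 vertices {1, 2, 6} are pairwise adjacent, and any tree decomposition puts a clique entirely inside one bag — forcing width ≥ 2. Therefore the treewidth is 2.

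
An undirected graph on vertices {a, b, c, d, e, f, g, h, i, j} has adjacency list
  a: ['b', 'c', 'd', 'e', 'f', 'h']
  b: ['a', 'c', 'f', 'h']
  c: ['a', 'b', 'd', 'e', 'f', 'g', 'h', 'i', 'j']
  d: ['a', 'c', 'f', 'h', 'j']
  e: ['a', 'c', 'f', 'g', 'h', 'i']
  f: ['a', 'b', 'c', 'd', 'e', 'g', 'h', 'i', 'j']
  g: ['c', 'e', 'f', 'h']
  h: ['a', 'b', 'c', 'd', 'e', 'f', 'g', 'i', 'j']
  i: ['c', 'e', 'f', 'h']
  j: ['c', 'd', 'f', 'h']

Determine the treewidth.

A width-4 tree decomposition is:
Bags: B1 = {c, d, f, h, j}  B2 = {a, c, d, f, h}  B3 = {a, c, e, f, h}  B4 = {c, e, f, h, i}  B5 = {c, e, f, g, h}  B6 = {a, b, c, f, h}
Tree: B1–B2, B2–B3, B3–B4, B4–B5, B3–B6
The largest bag has 5 vertices, giving width 4; this decomposition certifies tw(G) ≤ 4. On the other hand G contains the 5-clique {c, e, f, g, h}. A clique must lie in a single bag of any decomposition, so no decomposition can have width below 4. Therefore the treewidth is 4.

4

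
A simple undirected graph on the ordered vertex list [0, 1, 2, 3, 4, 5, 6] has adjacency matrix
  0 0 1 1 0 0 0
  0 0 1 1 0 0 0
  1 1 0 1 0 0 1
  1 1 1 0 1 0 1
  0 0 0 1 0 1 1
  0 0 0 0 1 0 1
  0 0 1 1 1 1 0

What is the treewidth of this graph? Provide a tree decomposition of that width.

Treewidth 2.
One such decomposition:
Bags: B1 = {2, 3, 6}  B2 = {3, 4, 6}  B3 = {0, 2, 3}  B4 = {1, 2, 3}  B5 = {4, 5, 6}
Tree: B1–B2, B1–B3, B1–B4, B2–B5

Each bag holds 3 vertices, so the decomposition has width 2, which upper-bounds the treewidth. On the other hand G contains the 3-clique {0, 2, 3}. A clique must lie in a single bag of any decomposition, so no decomposition can have width below 2. Therefore the treewidth is 2.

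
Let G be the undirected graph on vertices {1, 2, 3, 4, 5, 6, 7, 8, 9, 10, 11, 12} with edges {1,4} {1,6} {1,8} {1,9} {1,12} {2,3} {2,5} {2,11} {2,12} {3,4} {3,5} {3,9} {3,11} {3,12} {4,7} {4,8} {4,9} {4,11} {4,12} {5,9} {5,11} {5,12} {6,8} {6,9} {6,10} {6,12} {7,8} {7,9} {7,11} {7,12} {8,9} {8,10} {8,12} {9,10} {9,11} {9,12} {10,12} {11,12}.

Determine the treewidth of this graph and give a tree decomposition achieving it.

Treewidth 4.
Bags: B1 = {4, 7, 8, 9, 12}  B2 = {4, 7, 9, 11, 12}  B3 = {3, 4, 9, 11, 12}  B4 = {3, 5, 9, 11, 12}  B5 = {1, 4, 8, 9, 12}  B6 = {1, 6, 8, 9, 12}  B7 = {6, 8, 9, 10, 12}  B8 = {2, 3, 5, 11, 12}
Tree: B1–B2, B2–B3, B3–B4, B1–B5, B5–B6, B6–B7, B4–B8

Every bag has size at most 5, so the width is 5 − 1 = 4 and tw(G) ≤ 4. On the other hand G contains the 5-clique {6, 8, 9, 10, 12}. A clique must lie in a single bag of any decomposition, so no decomposition can have width below 4. Hence tw(G) = 4 exactly.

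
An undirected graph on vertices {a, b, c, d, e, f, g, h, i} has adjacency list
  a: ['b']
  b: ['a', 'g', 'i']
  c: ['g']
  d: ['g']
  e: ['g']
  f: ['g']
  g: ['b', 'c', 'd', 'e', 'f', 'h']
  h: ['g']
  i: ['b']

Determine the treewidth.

A width-1 tree decomposition is:
Bags: B1 = {f, g}  B2 = {c, g}  B3 = {b, g}  B4 = {g, h}  B5 = {e, g}  B6 = {b, i}  B7 = {d, g}  B8 = {a, b}
Tree: B1–B2, B2–B3, B3–B4, B4–B5, B3–B6, B5–B7, B3–B8
Each bag holds 2 vertices, so the decomposition has width 1, which upper-bounds the treewidth. Any graph with an edge has treewidth ≥ 1, and G has the edge g–f. Therefore the treewidth is 1.

1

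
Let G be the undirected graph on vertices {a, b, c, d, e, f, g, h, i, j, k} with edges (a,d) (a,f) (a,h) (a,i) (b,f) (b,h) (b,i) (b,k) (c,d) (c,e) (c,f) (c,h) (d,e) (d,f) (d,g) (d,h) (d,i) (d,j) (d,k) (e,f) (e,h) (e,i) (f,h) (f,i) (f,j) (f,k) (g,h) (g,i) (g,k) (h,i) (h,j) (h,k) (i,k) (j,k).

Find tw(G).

A width-4 tree decomposition is:
Bags: B1 = {d, e, f, h, i}  B2 = {d, f, h, i, k}  B3 = {c, d, e, f, h}  B4 = {b, f, h, i, k}  B5 = {a, d, f, h, i}  B6 = {d, f, h, j, k}  B7 = {d, g, h, i, k}
Tree: B1–B2, B1–B3, B2–B4, B2–B5, B2–B6, B2–B7
Each bag holds 5 vertices, so the decomposition has width 4, which upper-bounds the treewidth. On the other hand G contains the 5-clique {d, g, h, i, k}. A clique must lie in a single bag of any decomposition, so no decomposition can have width below 4. Combining the bounds, tw(G) = 4.

4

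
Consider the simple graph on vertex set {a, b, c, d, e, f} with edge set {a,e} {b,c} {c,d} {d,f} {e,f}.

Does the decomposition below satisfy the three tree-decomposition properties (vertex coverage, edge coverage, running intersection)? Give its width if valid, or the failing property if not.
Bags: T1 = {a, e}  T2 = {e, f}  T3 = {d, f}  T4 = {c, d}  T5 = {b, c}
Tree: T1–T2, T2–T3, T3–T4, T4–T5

Vertex coverage: the bags together contain {a, b, c, d, e, f}, the full vertex set. Edge coverage: each edge of G has both endpoints in at least one bag. Running intersection: for every vertex, the bags containing it form a connected subtree. All three properties hold, so this is a valid tree decomposition of width max|bag| − 1 = 1, and hence tw(G) ≤ 1.

Yes; width 1.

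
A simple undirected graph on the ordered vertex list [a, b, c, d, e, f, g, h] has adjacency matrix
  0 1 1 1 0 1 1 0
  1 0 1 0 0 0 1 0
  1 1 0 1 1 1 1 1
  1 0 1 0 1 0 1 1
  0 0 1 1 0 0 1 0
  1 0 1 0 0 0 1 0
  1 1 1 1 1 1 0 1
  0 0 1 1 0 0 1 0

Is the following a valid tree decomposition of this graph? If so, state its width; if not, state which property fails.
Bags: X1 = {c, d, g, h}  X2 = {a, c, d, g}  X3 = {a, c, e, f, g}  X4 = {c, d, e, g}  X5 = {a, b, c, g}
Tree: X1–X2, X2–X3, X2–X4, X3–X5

No — bags containing vertex e are not connected in the tree.

A tree decomposition must satisfy three properties: every vertex lies in some bag; for every edge, both endpoints lie together in some bag; and for every vertex, the bags containing it form a connected subtree. Here bags containing vertex e are not connected in the tree, so the decomposition is invalid.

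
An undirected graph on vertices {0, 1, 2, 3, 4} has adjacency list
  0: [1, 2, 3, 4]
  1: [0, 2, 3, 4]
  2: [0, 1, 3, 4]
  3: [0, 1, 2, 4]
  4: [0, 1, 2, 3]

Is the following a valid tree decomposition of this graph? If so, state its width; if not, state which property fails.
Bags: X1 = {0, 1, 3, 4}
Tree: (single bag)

A tree decomposition must satisfy three properties: every vertex lies in some bag; for every edge, both endpoints lie together in some bag; and for every vertex, the bags containing it form a connected subtree. Here vertex 2 appears in no bag, so the decomposition is invalid.

No — vertex 2 appears in no bag.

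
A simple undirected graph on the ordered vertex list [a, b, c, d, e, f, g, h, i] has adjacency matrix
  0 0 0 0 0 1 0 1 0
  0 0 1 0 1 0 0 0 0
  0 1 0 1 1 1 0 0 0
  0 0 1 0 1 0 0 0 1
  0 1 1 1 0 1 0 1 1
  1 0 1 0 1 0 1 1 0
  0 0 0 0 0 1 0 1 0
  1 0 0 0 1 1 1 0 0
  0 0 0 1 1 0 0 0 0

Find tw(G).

A width-2 tree decomposition is:
Bags: B1 = {e, f, h}  B2 = {c, e, f}  B3 = {b, c, e}  B4 = {f, g, h}  B5 = {a, f, h}  B6 = {c, d, e}  B7 = {d, e, i}
Tree: B1–B2, B2–B3, B1–B4, B1–B5, B2–B6, B6–B7
The largest bag has 3 vertices, giving width 2; this decomposition certifies tw(G) ≤ 2. On the other hand G contains the 3-clique {f, g, h}. A clique must lie in a single bag of any decomposition, so no decomposition can have width below 2. The upper and lower bounds meet at 2, so that is the treewidth.

2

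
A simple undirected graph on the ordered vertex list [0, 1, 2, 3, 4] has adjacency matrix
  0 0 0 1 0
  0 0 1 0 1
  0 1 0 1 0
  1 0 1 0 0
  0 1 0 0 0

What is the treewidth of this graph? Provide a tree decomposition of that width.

Treewidth 1.
One optimal decomposition is:
Bags: B1 = {0, 3}  B2 = {2, 3}  B3 = {1, 2}  B4 = {1, 4}
Tree: B1–B2, B2–B3, B3–B4

Every bag has size at most 2, so the width is 2 − 1 = 1 and tw(G) ≤ 1. Since G has at least one edge (e.g. 0–3), it is not an edgeless graph, so tw(G) ≥ 1. The upper and lower bounds meet at 1, so that is the treewidth.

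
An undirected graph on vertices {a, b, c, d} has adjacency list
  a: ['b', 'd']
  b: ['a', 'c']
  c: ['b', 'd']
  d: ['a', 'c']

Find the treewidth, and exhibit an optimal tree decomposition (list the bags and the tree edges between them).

Treewidth 2.
One optimal decomposition is:
Bags: B1 = {a, b, d}  B2 = {b, c, d}
Tree: B1–B2

Each bag holds 3 vertices, so the decomposition has width 2, which upper-bounds the treewidth. For the lower bound, G contains the cycle d–a–b–c–d, so G is not a forest; only forests have treewidth ≤ 1, hence tw(G) ≥ 2. Therefore the treewidth is 2.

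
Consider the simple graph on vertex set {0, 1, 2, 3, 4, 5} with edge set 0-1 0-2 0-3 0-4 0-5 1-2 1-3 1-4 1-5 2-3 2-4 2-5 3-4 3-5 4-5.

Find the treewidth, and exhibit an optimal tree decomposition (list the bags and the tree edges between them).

Treewidth 5.
One optimal decomposition is:
Bags: B1 = {0, 1, 2, 3, 4, 5}
Tree: (single bag)

A single bag containing all 6 vertices is trivially a valid decomposition of width 5. For the lower bound, the 6 vertices {0, 1, 2, 3, 4, 5} are pairwise adjacent, and any tree decomposition puts a clique entirely inside one bag — forcing width ≥ 5. Combining the bounds, tw(G) = 5.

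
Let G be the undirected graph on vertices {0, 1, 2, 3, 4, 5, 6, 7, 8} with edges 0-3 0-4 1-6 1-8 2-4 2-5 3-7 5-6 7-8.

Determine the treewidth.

2

A width-2 tree decomposition is:
Bags: B1 = {0, 3, 4}  B2 = {2, 3, 4}  B3 = {2, 3, 5}  B4 = {3, 5, 6}  B5 = {1, 3, 6}  B6 = {1, 3, 8}  B7 = {3, 7, 8}
Tree: B1–B2, B2–B3, B3–B4, B4–B5, B5–B6, B6–B7
The largest bag has 3 vertices, giving width 2; this decomposition certifies tw(G) ≤ 2. For the lower bound, G contains the cycle 3–0–4–2–5–6–1–8–7–3, so G is not a forest; only forests have treewidth ≤ 1, hence tw(G) ≥ 2. The upper and lower bounds meet at 2, so that is the treewidth.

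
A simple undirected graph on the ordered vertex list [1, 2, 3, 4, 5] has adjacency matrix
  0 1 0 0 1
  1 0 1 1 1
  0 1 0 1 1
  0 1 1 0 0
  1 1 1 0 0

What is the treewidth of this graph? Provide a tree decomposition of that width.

Every bag has size at most 3, so the width is 3 − 1 = 2 and tw(G) ≤ 2. For the lower bound, the 3 vertices {1, 2, 5} are pairwise adjacent, and any tree decomposition puts a clique entirely inside one bag — forcing width ≥ 2. Combining the bounds, tw(G) = 2.

Treewidth 2.
One such decomposition:
Bags: B1 = {1, 2, 5}  B2 = {2, 3, 5}  B3 = {2, 3, 4}
Tree: B1–B2, B2–B3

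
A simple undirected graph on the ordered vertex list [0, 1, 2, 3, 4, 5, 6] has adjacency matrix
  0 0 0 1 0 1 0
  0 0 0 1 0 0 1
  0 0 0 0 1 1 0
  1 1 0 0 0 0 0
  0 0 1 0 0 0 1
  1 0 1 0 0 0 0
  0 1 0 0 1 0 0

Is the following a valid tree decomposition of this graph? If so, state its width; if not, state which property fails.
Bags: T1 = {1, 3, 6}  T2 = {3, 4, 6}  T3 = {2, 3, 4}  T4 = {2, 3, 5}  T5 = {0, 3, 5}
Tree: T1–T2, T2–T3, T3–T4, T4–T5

Vertex coverage: the bags together contain {0, 1, 2, 3, 4, 5, 6}, the full vertex set. Edge coverage: each edge of G has both endpoints in at least one bag. Running intersection: for every vertex, the bags containing it form a connected subtree. All three properties hold, so this is a valid tree decomposition of width max|bag| − 1 = 2, and hence tw(G) ≤ 2.

Yes; width 2.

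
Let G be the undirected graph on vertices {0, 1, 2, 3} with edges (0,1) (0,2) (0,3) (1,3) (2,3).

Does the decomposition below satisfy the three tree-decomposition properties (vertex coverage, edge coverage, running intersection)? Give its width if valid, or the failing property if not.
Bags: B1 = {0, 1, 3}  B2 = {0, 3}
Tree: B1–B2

No — vertex 2 appears in no bag.

A tree decomposition must satisfy three properties: every vertex lies in some bag; for every edge, both endpoints lie together in some bag; and for every vertex, the bags containing it form a connected subtree. Here vertex 2 appears in no bag, so the decomposition is invalid.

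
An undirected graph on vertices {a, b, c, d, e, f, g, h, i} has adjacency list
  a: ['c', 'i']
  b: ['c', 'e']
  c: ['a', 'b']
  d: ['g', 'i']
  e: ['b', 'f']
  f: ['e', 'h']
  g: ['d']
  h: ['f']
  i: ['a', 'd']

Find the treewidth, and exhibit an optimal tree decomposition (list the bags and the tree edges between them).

Treewidth 1.
One such decomposition:
Bags: B1 = {f, h}  B2 = {e, f}  B3 = {b, e}  B4 = {b, c}  B5 = {a, c}  B6 = {a, i}  B7 = {d, i}  B8 = {d, g}
Tree: B1–B2, B2–B3, B3–B4, B4–B5, B5–B6, B6–B7, B7–B8

Every bag has size at most 2, so the width is 2 − 1 = 1 and tw(G) ≤ 1. G has an edge, so its treewidth is at least 1. Hence tw(G) = 1 exactly.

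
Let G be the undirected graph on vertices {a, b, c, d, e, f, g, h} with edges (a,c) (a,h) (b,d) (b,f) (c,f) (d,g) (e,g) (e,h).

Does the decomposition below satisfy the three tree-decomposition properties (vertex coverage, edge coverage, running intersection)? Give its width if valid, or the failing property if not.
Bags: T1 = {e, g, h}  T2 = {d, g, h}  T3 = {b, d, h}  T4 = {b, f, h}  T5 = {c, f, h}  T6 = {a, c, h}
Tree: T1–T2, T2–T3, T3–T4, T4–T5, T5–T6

Yes; width 2.

Vertex coverage: the bags together contain {a, b, c, d, e, f, g, h}, the full vertex set. Edge coverage: each edge of G has both endpoints in at least one bag. Running intersection: for every vertex, the bags containing it form a connected subtree. All three properties hold, so this is a valid tree decomposition of width max|bag| − 1 = 2, and hence tw(G) ≤ 2.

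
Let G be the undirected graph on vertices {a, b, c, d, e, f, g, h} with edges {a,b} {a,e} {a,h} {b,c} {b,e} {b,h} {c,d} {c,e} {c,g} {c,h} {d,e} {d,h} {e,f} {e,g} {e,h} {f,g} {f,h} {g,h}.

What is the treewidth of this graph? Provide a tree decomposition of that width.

Treewidth 3.
Bags: B1 = {a, b, e, h}  B2 = {b, c, e, h}  B3 = {c, e, g, h}  B4 = {c, d, e, h}  B5 = {e, f, g, h}
Tree: B1–B2, B2–B3, B3–B4, B3–B5

The largest bag has 4 vertices, giving width 3; this decomposition certifies tw(G) ≤ 3. For the lower bound, the 4 vertices {a, b, e, h} are pairwise adjacent, and any tree decomposition puts a clique entirely inside one bag — forcing width ≥ 3. Hence tw(G) = 3 exactly.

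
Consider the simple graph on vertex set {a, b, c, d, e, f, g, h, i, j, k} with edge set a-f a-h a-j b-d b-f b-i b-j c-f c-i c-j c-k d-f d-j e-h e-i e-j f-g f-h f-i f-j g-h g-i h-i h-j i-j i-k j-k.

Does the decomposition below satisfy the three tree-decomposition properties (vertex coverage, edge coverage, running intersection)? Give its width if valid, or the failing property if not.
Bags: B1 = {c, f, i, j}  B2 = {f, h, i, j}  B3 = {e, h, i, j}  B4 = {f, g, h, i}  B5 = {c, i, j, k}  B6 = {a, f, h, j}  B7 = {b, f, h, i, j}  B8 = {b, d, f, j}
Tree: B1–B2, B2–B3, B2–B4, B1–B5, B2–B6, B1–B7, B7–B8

A tree decomposition must satisfy three properties: every vertex lies in some bag; for every edge, both endpoints lie together in some bag; and for every vertex, the bags containing it form a connected subtree. Here bags containing vertex h are not connected in the tree, so the decomposition is invalid.

No — bags containing vertex h are not connected in the tree.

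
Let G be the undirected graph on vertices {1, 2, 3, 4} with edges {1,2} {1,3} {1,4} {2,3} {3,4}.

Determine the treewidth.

A width-2 tree decomposition is:
Bags: B1 = {1, 3, 4}  B2 = {1, 2, 3}
Tree: B1–B2
Every bag has size at most 3, so the width is 3 − 1 = 2 and tw(G) ≤ 2. Conversely, {1, 2, 3} is a clique of size 3, and the vertices of any clique must share a bag in every tree decomposition; so some bag has ≥ 3 vertices and tw(G) ≥ 2. The upper and lower bounds meet at 2, so that is the treewidth.

2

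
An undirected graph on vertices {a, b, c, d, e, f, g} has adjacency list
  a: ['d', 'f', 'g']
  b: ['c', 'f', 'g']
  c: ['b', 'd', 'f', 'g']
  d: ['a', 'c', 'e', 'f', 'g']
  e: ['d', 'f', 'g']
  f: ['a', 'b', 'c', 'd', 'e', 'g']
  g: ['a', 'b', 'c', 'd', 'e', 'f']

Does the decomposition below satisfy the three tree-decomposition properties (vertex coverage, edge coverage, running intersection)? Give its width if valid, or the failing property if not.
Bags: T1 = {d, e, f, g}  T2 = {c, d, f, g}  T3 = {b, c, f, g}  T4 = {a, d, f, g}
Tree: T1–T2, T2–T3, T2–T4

Yes; width 3.

Checking the three conditions: (i) the bags cover all of {a, b, c, d, e, f, g}; (ii) for each edge, some bag contains both endpoints; (iii) the bags containing any fixed vertex form a subtree. All hold, so the decomposition is valid with width 4 − 1 = 3.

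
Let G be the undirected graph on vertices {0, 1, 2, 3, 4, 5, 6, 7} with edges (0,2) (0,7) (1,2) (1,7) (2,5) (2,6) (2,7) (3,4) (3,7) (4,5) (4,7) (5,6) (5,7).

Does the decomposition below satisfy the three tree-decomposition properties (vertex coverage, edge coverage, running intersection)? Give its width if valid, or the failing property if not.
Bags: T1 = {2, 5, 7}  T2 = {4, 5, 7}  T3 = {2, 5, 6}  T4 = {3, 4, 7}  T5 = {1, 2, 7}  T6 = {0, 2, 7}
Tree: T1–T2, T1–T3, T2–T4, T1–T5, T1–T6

Checking the three conditions: (i) the bags cover all of {0, 1, 2, 3, 4, 5, 6, 7}; (ii) for each edge, some bag contains both endpoints; (iii) the bags containing any fixed vertex form a subtree. All hold, so the decomposition is valid with width 3 − 1 = 2.

Yes; width 2.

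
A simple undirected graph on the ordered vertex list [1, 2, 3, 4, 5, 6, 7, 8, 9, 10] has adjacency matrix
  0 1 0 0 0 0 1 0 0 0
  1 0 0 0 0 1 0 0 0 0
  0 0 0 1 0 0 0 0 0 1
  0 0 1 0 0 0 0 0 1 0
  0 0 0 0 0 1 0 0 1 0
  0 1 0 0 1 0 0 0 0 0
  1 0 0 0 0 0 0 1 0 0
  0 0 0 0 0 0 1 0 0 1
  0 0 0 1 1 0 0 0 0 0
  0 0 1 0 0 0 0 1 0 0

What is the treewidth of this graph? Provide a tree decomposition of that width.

Treewidth 2.
One such decomposition:
Bags: B1 = {3, 4, 9}  B2 = {3, 9, 10}  B3 = {8, 9, 10}  B4 = {7, 8, 9}  B5 = {1, 7, 9}  B6 = {1, 2, 9}  B7 = {2, 6, 9}  B8 = {5, 6, 9}
Tree: B1–B2, B2–B3, B3–B4, B4–B5, B5–B6, B6–B7, B7–B8

Every bag has size at most 3, so the width is 3 − 1 = 2 and tw(G) ≤ 2. Since 9–4–3–10–8–7–1–2–6–5–9 is a cycle in G, G is not acyclic. Forests are exactly the graphs of treewidth ≤ 1, so tw(G) ≥ 2. Therefore the treewidth is 2.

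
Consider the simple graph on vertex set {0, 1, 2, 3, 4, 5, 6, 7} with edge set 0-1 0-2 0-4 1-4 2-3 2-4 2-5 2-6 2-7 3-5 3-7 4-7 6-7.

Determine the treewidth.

A width-2 tree decomposition is:
Bags: B1 = {0, 2, 4}  B2 = {2, 4, 7}  B3 = {2, 3, 7}  B4 = {0, 1, 4}  B5 = {2, 3, 5}  B6 = {2, 6, 7}
Tree: B1–B2, B2–B3, B1–B4, B3–B5, B3–B6
Each bag holds 3 vertices, so the decomposition has width 2, which upper-bounds the treewidth. On the other hand G contains the 3-clique {0, 1, 4}. A clique must lie in a single bag of any decomposition, so no decomposition can have width below 2. Hence tw(G) = 2 exactly.

2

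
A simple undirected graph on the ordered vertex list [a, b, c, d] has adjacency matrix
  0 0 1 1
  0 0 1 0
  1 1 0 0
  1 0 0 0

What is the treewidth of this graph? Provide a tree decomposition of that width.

Treewidth 1.
Bags: B1 = {a, c}  B2 = {b, c}  B3 = {a, d}
Tree: B1–B2, B1–B3

The largest bag has 2 vertices, giving width 1; this decomposition certifies tw(G) ≤ 1. Any graph with an edge has treewidth ≥ 1, and G has the edge c–a. Combining the bounds, tw(G) = 1.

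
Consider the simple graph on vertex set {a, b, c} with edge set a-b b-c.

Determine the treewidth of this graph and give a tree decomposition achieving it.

Every bag has size at most 2, so the width is 2 − 1 = 1 and tw(G) ≤ 1. Since G has at least one edge (e.g. a–b), it is not an edgeless graph, so tw(G) ≥ 1. Combining the bounds, tw(G) = 1.

Treewidth 1.
One such decomposition:
Bags: B1 = {a, b}  B2 = {b, c}
Tree: B1–B2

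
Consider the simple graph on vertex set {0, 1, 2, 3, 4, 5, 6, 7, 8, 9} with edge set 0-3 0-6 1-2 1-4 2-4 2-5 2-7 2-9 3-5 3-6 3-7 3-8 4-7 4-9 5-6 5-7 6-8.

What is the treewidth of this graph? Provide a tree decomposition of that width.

Each bag holds 3 vertices, so the decomposition has width 2, which upper-bounds the treewidth. On the other hand G contains the 3-clique {0, 3, 6}. A clique must lie in a single bag of any decomposition, so no decomposition can have width below 2. Therefore the treewidth is 2.

Treewidth 2.
One optimal decomposition is:
Bags: B1 = {1, 2, 4}  B2 = {2, 4, 7}  B3 = {2, 5, 7}  B4 = {3, 5, 7}  B5 = {3, 5, 6}  B6 = {2, 4, 9}  B7 = {3, 6, 8}  B8 = {0, 3, 6}
Tree: B1–B2, B2–B3, B3–B4, B4–B5, B1–B6, B5–B7, B7–B8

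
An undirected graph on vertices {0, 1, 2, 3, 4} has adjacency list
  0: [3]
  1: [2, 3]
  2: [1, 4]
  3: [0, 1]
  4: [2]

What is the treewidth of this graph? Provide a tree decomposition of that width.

Each bag holds 2 vertices, so the decomposition has width 1, which upper-bounds the treewidth. Any graph with an edge has treewidth ≥ 1, and G has the edge 4–2. Combining the bounds, tw(G) = 1.

Treewidth 1.
One such decomposition:
Bags: B1 = {2, 4}  B2 = {1, 2}  B3 = {1, 3}  B4 = {0, 3}
Tree: B1–B2, B2–B3, B3–B4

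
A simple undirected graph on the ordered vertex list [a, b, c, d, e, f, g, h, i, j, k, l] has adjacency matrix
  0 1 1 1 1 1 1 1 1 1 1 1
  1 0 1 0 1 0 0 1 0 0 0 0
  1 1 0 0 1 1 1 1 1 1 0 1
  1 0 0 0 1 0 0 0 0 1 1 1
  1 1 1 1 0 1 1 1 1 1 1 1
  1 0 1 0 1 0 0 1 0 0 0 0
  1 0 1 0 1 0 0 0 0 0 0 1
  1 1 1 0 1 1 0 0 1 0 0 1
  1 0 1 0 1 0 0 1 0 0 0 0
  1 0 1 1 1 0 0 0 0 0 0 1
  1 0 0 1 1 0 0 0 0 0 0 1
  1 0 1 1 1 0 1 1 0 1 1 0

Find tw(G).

A width-4 tree decomposition is:
Bags: B1 = {a, c, e, h, l}  B2 = {a, c, e, j, l}  B3 = {a, d, e, j, l}  B4 = {a, c, e, g, l}  B5 = {a, c, e, h, i}  B6 = {a, c, e, f, h}  B7 = {a, d, e, k, l}  B8 = {a, b, c, e, h}
Tree: B1–B2, B2–B3, B2–B4, B1–B5, B1–B6, B3–B7, B5–B8
Each bag holds 5 vertices, so the decomposition has width 4, which upper-bounds the treewidth. For the lower bound, the 5 vertices {a, d, e, j, l} are pairwise adjacent, and any tree decomposition puts a clique entirely inside one bag — forcing width ≥ 4. The upper and lower bounds meet at 4, so that is the treewidth.

4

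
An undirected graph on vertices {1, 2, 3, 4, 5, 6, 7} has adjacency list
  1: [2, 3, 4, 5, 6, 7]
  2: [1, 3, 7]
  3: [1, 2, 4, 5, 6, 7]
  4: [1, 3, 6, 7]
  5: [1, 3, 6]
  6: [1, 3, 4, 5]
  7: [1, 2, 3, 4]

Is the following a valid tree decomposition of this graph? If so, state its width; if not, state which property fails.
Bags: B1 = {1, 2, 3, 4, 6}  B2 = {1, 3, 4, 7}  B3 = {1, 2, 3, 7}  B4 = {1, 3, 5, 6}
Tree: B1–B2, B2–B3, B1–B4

No — bags containing vertex 2 are not connected in the tree.

A tree decomposition must satisfy three properties: every vertex lies in some bag; for every edge, both endpoints lie together in some bag; and for every vertex, the bags containing it form a connected subtree. Here bags containing vertex 2 are not connected in the tree, so the decomposition is invalid.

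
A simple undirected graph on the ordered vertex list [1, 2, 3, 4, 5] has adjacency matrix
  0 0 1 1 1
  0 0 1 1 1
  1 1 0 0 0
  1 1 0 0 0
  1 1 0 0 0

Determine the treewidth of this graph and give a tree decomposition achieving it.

Treewidth 2.
One optimal decomposition is:
Bags: B1 = {1, 2, 3}  B2 = {1, 2, 4}  B3 = {1, 2, 5}
Tree: B1–B2, B2–B3

Every bag has size at most 3, so the width is 3 − 1 = 2 and tw(G) ≤ 2. For the lower bound, G contains the cycle 2–3–1–4–2, so G is not a forest; only forests have treewidth ≤ 1, hence tw(G) ≥ 2. Therefore the treewidth is 2.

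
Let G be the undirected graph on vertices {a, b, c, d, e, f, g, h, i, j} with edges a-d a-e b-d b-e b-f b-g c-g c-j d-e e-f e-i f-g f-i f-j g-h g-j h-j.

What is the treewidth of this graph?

A width-2 tree decomposition is:
Bags: B1 = {b, f, g}  B2 = {f, g, j}  B3 = {b, e, f}  B4 = {e, f, i}  B5 = {b, d, e}  B6 = {a, d, e}  B7 = {c, g, j}  B8 = {g, h, j}
Tree: B1–B2, B1–B3, B3–B4, B3–B5, B5–B6, B2–B7, B2–B8
The largest bag has 3 vertices, giving width 2; this decomposition certifies tw(G) ≤ 2. Conversely, {a, d, e} is a clique of size 3, and the vertices of any clique must share a bag in every tree decomposition; so some bag has ≥ 3 vertices and tw(G) ≥ 2. Therefore the treewidth is 2.

2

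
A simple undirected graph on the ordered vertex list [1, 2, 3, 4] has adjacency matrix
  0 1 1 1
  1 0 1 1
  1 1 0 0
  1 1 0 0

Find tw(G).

A width-2 tree decomposition is:
Bags: B1 = {1, 2, 3}  B2 = {1, 2, 4}
Tree: B1–B2
Every bag has size at most 3, so the width is 3 − 1 = 2 and tw(G) ≤ 2. For the lower bound, the 3 vertices {1, 2, 3} are pairwise adjacent, and any tree decomposition puts a clique entirely inside one bag — forcing width ≥ 2. Therefore the treewidth is 2.

2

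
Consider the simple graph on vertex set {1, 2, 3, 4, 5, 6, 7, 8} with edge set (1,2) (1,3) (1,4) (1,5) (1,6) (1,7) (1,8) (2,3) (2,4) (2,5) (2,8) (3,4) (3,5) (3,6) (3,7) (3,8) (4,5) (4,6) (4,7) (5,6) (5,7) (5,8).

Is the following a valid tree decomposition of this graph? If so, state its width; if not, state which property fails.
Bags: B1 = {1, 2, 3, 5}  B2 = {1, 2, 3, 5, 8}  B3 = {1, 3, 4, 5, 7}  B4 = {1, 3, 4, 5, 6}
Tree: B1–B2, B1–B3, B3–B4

No — edge (4,2) lies in no bag.

A tree decomposition must satisfy three properties: every vertex lies in some bag; for every edge, both endpoints lie together in some bag; and for every vertex, the bags containing it form a connected subtree. Here edge (4,2) lies in no bag, so the decomposition is invalid.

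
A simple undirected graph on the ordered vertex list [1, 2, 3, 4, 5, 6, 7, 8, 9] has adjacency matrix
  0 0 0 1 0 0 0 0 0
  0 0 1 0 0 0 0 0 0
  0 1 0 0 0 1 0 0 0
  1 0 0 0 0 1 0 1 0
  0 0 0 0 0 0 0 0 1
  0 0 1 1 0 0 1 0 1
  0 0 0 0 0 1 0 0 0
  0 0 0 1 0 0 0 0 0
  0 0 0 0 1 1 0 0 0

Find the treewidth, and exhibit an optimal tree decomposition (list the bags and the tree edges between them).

Treewidth 1.
Bags: B1 = {4, 6}  B2 = {3, 6}  B3 = {6, 9}  B4 = {1, 4}  B5 = {6, 7}  B6 = {5, 9}  B7 = {2, 3}  B8 = {4, 8}
Tree: B1–B2, B1–B3, B1–B4, B2–B5, B3–B6, B2–B7, B4–B8

The largest bag has 2 vertices, giving width 1; this decomposition certifies tw(G) ≤ 1. Since G has at least one edge (e.g. 6–4), it is not an edgeless graph, so tw(G) ≥ 1. Combining the bounds, tw(G) = 1.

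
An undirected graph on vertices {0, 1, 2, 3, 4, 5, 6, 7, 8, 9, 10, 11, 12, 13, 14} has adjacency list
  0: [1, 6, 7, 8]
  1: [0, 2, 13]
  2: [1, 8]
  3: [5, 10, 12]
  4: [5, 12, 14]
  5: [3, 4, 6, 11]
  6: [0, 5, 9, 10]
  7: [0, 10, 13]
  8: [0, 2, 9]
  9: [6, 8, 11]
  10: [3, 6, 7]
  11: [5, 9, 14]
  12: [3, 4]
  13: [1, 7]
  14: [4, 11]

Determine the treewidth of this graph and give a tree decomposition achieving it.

Treewidth 3.
Bags: B1 = {1, 2, 8, 13}  B2 = {0, 1, 8, 13}  B3 = {0, 7, 8, 13}  B4 = {0, 7, 8, 9}  B5 = {0, 6, 7, 9}  B6 = {6, 7, 9, 10}  B7 = {6, 9, 10, 11}  B8 = {5, 6, 10, 11}  B9 = {3, 5, 10, 11}  B10 = {3, 5, 11, 14}  B11 = {3, 4, 5, 14}  B12 = {3, 4, 12, 14}
Tree: B1–B2, B2–B3, B3–B4, B4–B5, B5–B6, B6–B7, B7–B8, B8–B9, B9–B10, B10–B11, B11–B12

The largest bag has 4 vertices, giving width 3; this decomposition certifies tw(G) ≤ 3. For the lower bound: the 4 vertex sets {1,2,13}, {8}, {0}, {6,7,9,10} are disjoint, each induces a connected subgraph, and every pair is joined by at least one edge of G. Contracting each set to a single vertex therefore yields K_{4} as a minor, and since treewidth is minor-monotone, tw(G) ≥ tw(K_{4}) = 3. Combining the bounds, tw(G) = 3.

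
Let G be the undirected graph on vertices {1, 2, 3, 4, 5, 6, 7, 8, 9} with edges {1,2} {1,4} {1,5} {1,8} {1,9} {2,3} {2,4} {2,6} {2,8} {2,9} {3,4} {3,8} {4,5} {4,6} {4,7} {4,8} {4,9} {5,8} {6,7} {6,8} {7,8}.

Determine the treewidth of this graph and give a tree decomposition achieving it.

Each bag holds 4 vertices, so the decomposition has width 3, which upper-bounds the treewidth. For the lower bound, the 4 vertices {1, 2, 4, 8} are pairwise adjacent, and any tree decomposition puts a clique entirely inside one bag — forcing width ≥ 3. Hence tw(G) = 3 exactly.

Treewidth 3.
Bags: B1 = {2, 3, 4, 8}  B2 = {1, 2, 4, 8}  B3 = {1, 2, 4, 9}  B4 = {2, 4, 6, 8}  B5 = {4, 6, 7, 8}  B6 = {1, 4, 5, 8}
Tree: B1–B2, B2–B3, B2–B4, B4–B5, B2–B6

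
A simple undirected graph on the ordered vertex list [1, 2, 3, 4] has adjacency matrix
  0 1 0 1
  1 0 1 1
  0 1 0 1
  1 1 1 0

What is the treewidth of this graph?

A width-2 tree decomposition is:
Bags: B1 = {1, 2, 4}  B2 = {2, 3, 4}
Tree: B1–B2
The largest bag has 3 vertices, giving width 2; this decomposition certifies tw(G) ≤ 2. For the lower bound, the 3 vertices {1, 2, 4} are pairwise adjacent, and any tree decomposition puts a clique entirely inside one bag — forcing width ≥ 2. Hence tw(G) = 2 exactly.

2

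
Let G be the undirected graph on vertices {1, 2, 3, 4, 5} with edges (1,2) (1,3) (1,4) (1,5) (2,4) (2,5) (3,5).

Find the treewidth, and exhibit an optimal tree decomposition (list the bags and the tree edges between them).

Treewidth 2.
One optimal decomposition is:
Bags: B1 = {1, 2, 4}  B2 = {1, 2, 5}  B3 = {1, 3, 5}
Tree: B1–B2, B2–B3

Each bag holds 3 vertices, so the decomposition has width 2, which upper-bounds the treewidth. For the lower bound, the 3 vertices {1, 2, 4} are pairwise adjacent, and any tree decomposition puts a clique entirely inside one bag — forcing width ≥ 2. Hence tw(G) = 2 exactly.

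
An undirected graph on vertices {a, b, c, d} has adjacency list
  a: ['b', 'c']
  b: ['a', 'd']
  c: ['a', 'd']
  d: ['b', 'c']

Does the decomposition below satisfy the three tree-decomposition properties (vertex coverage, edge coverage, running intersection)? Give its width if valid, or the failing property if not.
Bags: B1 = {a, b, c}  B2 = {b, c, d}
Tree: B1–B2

Yes; width 2.

Vertex coverage: the bags together contain {a, b, c, d}, the full vertex set. Edge coverage: each edge of G has both endpoints in at least one bag. Running intersection: for every vertex, the bags containing it form a connected subtree. All three properties hold, so this is a valid tree decomposition of width max|bag| − 1 = 2, and hence tw(G) ≤ 2.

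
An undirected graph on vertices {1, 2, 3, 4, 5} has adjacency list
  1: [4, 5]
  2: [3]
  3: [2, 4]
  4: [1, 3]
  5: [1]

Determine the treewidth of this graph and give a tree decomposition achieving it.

The largest bag has 2 vertices, giving width 1; this decomposition certifies tw(G) ≤ 1. Since G has at least one edge (e.g. 5–1), it is not an edgeless graph, so tw(G) ≥ 1. Hence tw(G) = 1 exactly.

Treewidth 1.
One optimal decomposition is:
Bags: B1 = {1, 5}  B2 = {1, 4}  B3 = {3, 4}  B4 = {2, 3}
Tree: B1–B2, B2–B3, B3–B4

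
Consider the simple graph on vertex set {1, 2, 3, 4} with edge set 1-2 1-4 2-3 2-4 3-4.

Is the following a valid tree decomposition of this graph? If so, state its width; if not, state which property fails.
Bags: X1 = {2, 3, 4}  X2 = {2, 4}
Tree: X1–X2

No — vertex 1 appears in no bag.

A tree decomposition must satisfy three properties: every vertex lies in some bag; for every edge, both endpoints lie together in some bag; and for every vertex, the bags containing it form a connected subtree. Here vertex 1 appears in no bag, so the decomposition is invalid.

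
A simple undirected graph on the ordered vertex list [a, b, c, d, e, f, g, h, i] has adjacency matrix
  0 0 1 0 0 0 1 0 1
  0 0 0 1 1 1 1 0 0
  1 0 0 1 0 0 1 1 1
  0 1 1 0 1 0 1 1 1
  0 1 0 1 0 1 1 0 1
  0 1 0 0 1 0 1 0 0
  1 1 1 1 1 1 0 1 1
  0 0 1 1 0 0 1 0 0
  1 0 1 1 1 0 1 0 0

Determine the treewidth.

3

A width-3 tree decomposition is:
Bags: B1 = {a, c, g, i}  B2 = {c, d, g, i}  B3 = {d, e, g, i}  B4 = {b, d, e, g}  B5 = {c, d, g, h}  B6 = {b, e, f, g}
Tree: B1–B2, B2–B3, B3–B4, B2–B5, B4–B6
Each bag holds 4 vertices, so the decomposition has width 3, which upper-bounds the treewidth. Conversely, {c, d, g, h} is a clique of size 4, and the vertices of any clique must share a bag in every tree decomposition; so some bag has ≥ 4 vertices and tw(G) ≥ 3. The upper and lower bounds meet at 3, so that is the treewidth.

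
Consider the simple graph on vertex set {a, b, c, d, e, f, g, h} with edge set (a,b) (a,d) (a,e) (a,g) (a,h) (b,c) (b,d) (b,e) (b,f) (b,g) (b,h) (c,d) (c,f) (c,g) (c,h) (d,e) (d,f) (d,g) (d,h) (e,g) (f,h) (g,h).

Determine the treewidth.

A width-4 tree decomposition is:
Bags: B1 = {a, b, d, e, g}  B2 = {a, b, d, g, h}  B3 = {b, c, d, g, h}  B4 = {b, c, d, f, h}
Tree: B1–B2, B2–B3, B3–B4
Every bag has size at most 5, so the width is 5 − 1 = 4 and tw(G) ≤ 4. For the lower bound, the 5 vertices {a, b, d, e, g} are pairwise adjacent, and any tree decomposition puts a clique entirely inside one bag — forcing width ≥ 4. Hence tw(G) = 4 exactly.

4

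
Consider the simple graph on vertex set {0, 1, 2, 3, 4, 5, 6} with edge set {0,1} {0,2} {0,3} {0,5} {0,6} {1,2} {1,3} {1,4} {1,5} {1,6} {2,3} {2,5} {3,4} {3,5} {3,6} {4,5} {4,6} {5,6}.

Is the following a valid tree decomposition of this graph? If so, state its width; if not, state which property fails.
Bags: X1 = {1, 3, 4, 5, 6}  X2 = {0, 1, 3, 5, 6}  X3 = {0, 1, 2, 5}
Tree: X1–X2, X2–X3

No — edge (3,2) lies in no bag.

A tree decomposition must satisfy three properties: every vertex lies in some bag; for every edge, both endpoints lie together in some bag; and for every vertex, the bags containing it form a connected subtree. Here edge (3,2) lies in no bag, so the decomposition is invalid.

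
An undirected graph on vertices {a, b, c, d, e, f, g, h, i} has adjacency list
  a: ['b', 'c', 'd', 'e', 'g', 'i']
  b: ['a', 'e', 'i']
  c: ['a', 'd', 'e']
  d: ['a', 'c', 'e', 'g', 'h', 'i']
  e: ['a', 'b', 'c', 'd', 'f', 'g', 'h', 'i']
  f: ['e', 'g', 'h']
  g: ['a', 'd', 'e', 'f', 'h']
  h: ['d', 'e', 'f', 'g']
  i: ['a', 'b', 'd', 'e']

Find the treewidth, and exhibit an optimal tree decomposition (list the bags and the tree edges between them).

Treewidth 3.
One such decomposition:
Bags: B1 = {a, d, e, g}  B2 = {a, d, e, i}  B3 = {a, c, d, e}  B4 = {d, e, g, h}  B5 = {e, f, g, h}  B6 = {a, b, e, i}
Tree: B1–B2, B2–B3, B1–B4, B4–B5, B2–B6

The largest bag has 4 vertices, giving width 3; this decomposition certifies tw(G) ≤ 3. Conversely, {d, e, g, h} is a clique of size 4, and the vertices of any clique must share a bag in every tree decomposition; so some bag has ≥ 4 vertices and tw(G) ≥ 3. Combining the bounds, tw(G) = 3.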